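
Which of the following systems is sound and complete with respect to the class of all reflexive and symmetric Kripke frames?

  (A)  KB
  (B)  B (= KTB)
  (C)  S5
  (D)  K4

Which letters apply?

(A) KB is determined by the class of symmetric frames.
(B) B (= KTB) is determined by exactly this class.
(C) S5 is determined by the class of reflexive, symmetric, and transitive frames.
(D) K4 is determined by the class of transitive frames.

B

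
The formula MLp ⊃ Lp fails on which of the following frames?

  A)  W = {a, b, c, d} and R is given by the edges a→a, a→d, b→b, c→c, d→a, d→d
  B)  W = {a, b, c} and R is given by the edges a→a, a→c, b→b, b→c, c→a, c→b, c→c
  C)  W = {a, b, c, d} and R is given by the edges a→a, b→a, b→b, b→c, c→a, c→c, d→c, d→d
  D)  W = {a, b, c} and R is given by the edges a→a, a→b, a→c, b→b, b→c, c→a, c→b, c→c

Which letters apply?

The schema MLp ⊃ Lp is the dual of axiom 5; it is valid on a frame iff R is euclidean.
(A) R is euclidean (any two R-successors of the same world are R-related), so the schema is valid here.
(B) R is not euclidean (c R a and c R b but not a R b), so the schema fails here.
(C) R is not euclidean (b R a and b R b but not a R b), so the schema fails here.
(D) R is not euclidean (a R b and a R a but not b R a), so the schema fails here.

B, C, D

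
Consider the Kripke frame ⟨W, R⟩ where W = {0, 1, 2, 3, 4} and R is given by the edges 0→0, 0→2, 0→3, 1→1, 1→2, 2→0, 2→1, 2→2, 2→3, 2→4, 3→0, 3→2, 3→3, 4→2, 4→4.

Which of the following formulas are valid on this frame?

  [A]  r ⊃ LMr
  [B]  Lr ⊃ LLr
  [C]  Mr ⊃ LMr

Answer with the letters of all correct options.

A

R is symmetric: every R-edge is matched by its reverse.
R is not transitive: 0 R 2 and 2 R 1 but not 0 R 1.
R is not euclidean: 2 R 0 and 2 R 1 but not 0 R 1.
(A) r ⊃ LMr is axiom B, which corresponds to symmetry. R is symmetric — valid.
(B) Lr ⊃ LLr (axiom 4) characterises the transitive frames. R is not transitive — not valid.
(C) axiom 5: valid iff R is euclidean. R is not euclidean — not valid.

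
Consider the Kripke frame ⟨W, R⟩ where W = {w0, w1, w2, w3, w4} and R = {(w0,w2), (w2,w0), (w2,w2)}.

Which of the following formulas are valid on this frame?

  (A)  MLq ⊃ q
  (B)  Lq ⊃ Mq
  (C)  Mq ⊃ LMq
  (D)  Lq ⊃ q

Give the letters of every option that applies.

A

R is not reflexive: not w0 R w0.
R is symmetric: every R-edge is matched by its reverse.
R is not euclidean: w2 R w0 and w2 R w0 but not w0 R w0.
R is not serial: w1 has no R-successor.
(A) MLq ⊃ q is the dual of axiom B, which corresponds to symmetry. R is symmetric — valid.
(B) axiom D: valid iff R is serial. R is not serial — not valid.
(C) Mq ⊃ LMq (axiom 5) characterises the euclidean frames. R is not euclidean — not valid.
(D) Lq ⊃ q is axiom T, which corresponds to reflexivity. R is not reflexive — not valid.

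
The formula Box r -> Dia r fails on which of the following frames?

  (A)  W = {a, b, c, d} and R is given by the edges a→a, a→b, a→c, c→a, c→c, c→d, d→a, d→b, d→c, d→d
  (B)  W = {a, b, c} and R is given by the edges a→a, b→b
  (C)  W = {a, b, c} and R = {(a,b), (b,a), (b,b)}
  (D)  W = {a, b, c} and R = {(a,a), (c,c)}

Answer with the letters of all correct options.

A, B, C, D

The schema Box r -> Dia r is axiom D; it is valid on a frame iff R is serial.
(A) R is not serial (b has no R-successor), so the schema fails here.
(B) R is not serial (c has no R-successor), so the schema fails here.
(C) R is not serial (c has no R-successor), so the schema fails here.
(D) R is not serial (b has no R-successor), so the schema fails here.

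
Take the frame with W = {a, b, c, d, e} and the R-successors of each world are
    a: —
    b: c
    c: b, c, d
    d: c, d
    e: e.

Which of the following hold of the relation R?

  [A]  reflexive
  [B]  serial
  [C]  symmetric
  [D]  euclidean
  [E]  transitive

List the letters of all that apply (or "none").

C

(A) not reflexive: not a R a.
(B) not serial: a has no R-successor.
(C) symmetric: every R-edge is matched by its reverse.
(D) not euclidean: c R b and c R d but not b R d.
(E) not transitive: b R c and c R b but not b R b.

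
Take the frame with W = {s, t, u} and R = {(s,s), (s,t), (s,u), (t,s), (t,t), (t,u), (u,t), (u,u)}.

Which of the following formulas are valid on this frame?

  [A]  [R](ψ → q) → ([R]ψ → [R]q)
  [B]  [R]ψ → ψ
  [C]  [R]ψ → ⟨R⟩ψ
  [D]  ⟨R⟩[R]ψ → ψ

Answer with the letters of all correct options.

A, B, C

R is reflexive: each world relates to itself.
R is not symmetric: s R u but not u R s.
R is serial: every world has an R-successor.
(A) [R](ψ → q) → ([R]ψ → [R]q) is axiom K, valid on every Kripke frame — valid.
(B) [R]ψ → ψ (axiom T) characterises the reflexive frames. R is reflexive — valid.
(C) [R]ψ → ⟨R⟩ψ is axiom D, which corresponds to seriality. R is serial — valid.
(D) ⟨R⟩[R]ψ → ψ is the dual of axiom B; it is valid on a frame exactly when R is symmetric. R is not symmetric, so not valid.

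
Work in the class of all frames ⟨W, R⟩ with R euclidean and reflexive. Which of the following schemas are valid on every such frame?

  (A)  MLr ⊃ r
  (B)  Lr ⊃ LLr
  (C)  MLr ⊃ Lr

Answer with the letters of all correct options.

A, B, C

A reflexive euclidean relation is also symmetric (from wRw and wRv the euclidean condition gives vRw) and hence transitive; it is an equivalence relation.
(A) MLr ⊃ r is the dual of axiom B; it is valid on a frame exactly when R is symmetric. Every such R is symmetric, so valid.
(B) Lr ⊃ LLr is axiom 4; it is valid on a frame exactly when R is transitive. Every such R is transitive, so valid.
(C) MLr ⊃ Lr is the dual of axiom 5, which corresponds to the euclidean property. Every such R is euclidean — valid.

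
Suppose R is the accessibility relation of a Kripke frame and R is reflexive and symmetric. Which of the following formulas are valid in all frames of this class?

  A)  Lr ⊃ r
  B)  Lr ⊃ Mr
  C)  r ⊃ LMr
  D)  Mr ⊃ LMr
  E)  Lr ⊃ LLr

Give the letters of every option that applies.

Reflexive relations are serial.
(A) Lr ⊃ r is axiom T; it is valid on a frame exactly when R is reflexive. Every such R is reflexive, so valid.
(B) axiom D: valid iff R is serial. Every such R is serial — valid.
(C) axiom B: valid iff R is symmetric. Every such R is symmetric — valid.
(D) Mr ⊃ LMr (axiom 5) characterises the euclidean frames. Such an R need not be euclidean — not valid.
(E) Lr ⊃ LLr is axiom 4; it is valid on a frame exactly when R is transitive. Such an R need not be transitive, so not valid.

A, B, C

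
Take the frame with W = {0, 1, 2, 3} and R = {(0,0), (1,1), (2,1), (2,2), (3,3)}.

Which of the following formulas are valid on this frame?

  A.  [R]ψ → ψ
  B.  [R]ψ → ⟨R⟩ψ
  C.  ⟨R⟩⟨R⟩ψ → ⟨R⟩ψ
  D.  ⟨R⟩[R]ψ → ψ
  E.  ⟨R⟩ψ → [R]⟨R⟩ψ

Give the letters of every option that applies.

A, B, C

R is reflexive: each world relates to itself.
R is not symmetric: 2 R 1 but not 1 R 2.
R is transitive: R is closed under composition.
R is not euclidean: 2 R 1 and 2 R 2 but not 1 R 2.
R is serial: every world has an R-successor.
(A) [R]ψ → ψ is axiom T; it is valid on a frame exactly when R is reflexive. R is reflexive, so valid.
(B) [R]ψ → ⟨R⟩ψ is axiom D; it is valid on a frame exactly when R is serial. R is serial, so valid.
(C) ⟨R⟩⟨R⟩ψ → ⟨R⟩ψ is the dual of axiom 4; it is valid on a frame exactly when R is transitive. R is transitive, so valid.
(D) ⟨R⟩[R]ψ → ψ (the dual of axiom B) characterises the symmetric frames. R is not symmetric — not valid.
(E) axiom 5: valid iff R is euclidean. R is not euclidean — not valid.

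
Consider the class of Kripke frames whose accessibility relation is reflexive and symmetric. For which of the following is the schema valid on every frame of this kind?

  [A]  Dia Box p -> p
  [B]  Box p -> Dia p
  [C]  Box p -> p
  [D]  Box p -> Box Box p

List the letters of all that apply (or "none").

Reflexive relations are serial.
(A) the dual of axiom B: valid iff R is symmetric. Every such R is symmetric — valid.
(B) axiom D: valid iff R is serial. Every such R is serial — valid.
(C) Box p -> p is axiom T, which corresponds to reflexivity. Every such R is reflexive — valid.
(D) axiom 4: valid iff R is transitive. Such an R need not be transitive — not valid.

A, B, C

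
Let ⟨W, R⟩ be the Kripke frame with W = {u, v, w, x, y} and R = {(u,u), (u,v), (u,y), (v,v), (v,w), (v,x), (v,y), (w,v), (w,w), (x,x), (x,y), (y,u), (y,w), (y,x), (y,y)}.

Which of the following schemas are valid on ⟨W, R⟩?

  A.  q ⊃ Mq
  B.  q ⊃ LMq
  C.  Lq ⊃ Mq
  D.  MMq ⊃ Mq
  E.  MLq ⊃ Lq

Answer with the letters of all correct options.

R is reflexive: each world relates to itself.
R is not symmetric: u R v but not v R u.
R is not transitive: u R v and v R w but not u R w.
R is not euclidean: u R v and u R u but not v R u.
R is serial: every world has an R-successor.
(A) the dual of axiom T: valid iff R is reflexive. R is reflexive — valid.
(B) q ⊃ LMq is axiom B, which corresponds to symmetry. R is not symmetric — not valid.
(C) Lq ⊃ Mq is axiom D; it is valid on a frame exactly when R is serial. R is serial, so valid.
(D) the dual of axiom 4: valid iff R is transitive. R is not transitive — not valid.
(E) the dual of axiom 5: valid iff R is euclidean. R is not euclidean — not valid.

A, C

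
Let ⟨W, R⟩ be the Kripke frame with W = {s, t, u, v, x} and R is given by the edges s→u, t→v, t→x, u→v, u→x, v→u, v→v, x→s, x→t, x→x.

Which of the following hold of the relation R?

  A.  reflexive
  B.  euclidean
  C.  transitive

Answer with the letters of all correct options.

none

(A) not reflexive: not s R s.
(B) not euclidean: t R v and t R x but not v R x.
(C) not transitive: s R u and u R v but not s R v.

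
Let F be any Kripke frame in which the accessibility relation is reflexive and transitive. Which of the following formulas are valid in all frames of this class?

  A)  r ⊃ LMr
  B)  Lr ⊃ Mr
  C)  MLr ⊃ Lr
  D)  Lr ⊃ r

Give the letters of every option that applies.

Reflexive relations are serial.
(A) axiom B: valid iff R is symmetric. Such an R need not be symmetric — not valid.
(B) Lr ⊃ Mr is axiom D; it is valid on a frame exactly when R is serial. Every such R is serial, so valid.
(C) MLr ⊃ Lr is the dual of axiom 5, which corresponds to the euclidean property. Such an R need not be euclidean — not valid.
(D) axiom T: valid iff R is reflexive. Every such R is reflexive — valid.

B, D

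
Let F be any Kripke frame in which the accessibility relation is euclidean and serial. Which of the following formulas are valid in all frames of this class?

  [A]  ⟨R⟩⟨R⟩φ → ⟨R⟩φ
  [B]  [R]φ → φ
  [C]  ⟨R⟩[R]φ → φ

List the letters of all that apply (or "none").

none

(A) ⟨R⟩⟨R⟩φ → ⟨R⟩φ is the dual of axiom 4, which corresponds to transitivity. Such an R need not be transitive — not valid.
(B) [R]φ → φ (axiom T) characterises the reflexive frames. Such an R need not be reflexive — not valid.
(C) ⟨R⟩[R]φ → φ is the dual of axiom B; it is valid on a frame exactly when R is symmetric. Such an R need not be symmetric, so not valid.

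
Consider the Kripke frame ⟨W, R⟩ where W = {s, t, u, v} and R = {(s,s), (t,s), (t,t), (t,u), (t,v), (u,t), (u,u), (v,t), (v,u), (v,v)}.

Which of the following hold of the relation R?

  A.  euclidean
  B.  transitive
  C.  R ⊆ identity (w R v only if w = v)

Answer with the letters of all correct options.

none

(A) not euclidean: t R s and t R t but not s R t.
(B) not transitive: u R t and t R s but not u R s.
(C) not ⊆ identity: t R s with t ≠ s.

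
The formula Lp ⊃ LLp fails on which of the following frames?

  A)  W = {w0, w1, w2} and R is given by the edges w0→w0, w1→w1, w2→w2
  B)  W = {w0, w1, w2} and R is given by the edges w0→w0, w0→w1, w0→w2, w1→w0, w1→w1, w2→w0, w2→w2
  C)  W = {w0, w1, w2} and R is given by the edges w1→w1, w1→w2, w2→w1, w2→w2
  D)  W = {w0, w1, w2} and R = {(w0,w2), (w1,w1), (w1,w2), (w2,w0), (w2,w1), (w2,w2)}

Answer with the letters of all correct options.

B, D

The schema Lp ⊃ LLp is axiom 4; it is valid on a frame iff R is transitive.
(A) R is transitive (R is closed under composition), so the schema is valid here.
(B) R is not transitive (w1 R w0 and w0 R w2 but not w1 R w2), so the schema fails here.
(C) R is transitive (R is closed under composition), so the schema is valid here.
(D) R is not transitive (w0 R w2 and w2 R w0 but not w0 R w0), so the schema fails here.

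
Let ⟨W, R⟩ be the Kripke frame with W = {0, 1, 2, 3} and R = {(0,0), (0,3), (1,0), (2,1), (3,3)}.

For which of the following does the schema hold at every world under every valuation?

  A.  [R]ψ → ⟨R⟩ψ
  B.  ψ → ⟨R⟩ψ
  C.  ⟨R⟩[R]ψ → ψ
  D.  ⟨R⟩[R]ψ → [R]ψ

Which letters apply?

A

R is not reflexive: not 1 R 1.
R is not symmetric: 0 R 3 but not 3 R 0.
R is not euclidean: 0 R 3 and 0 R 0 but not 3 R 0.
R is serial: every world has an R-successor.
(A) [R]ψ → ⟨R⟩ψ (axiom D) characterises the serial frames. R is serial — valid.
(B) the dual of axiom T: valid iff R is reflexive. R is not reflexive — not valid.
(C) ⟨R⟩[R]ψ → ψ (the dual of axiom B) characterises the symmetric frames. R is not symmetric — not valid.
(D) ⟨R⟩[R]ψ → [R]ψ is the dual of axiom 5; it is valid on a frame exactly when R is euclidean. R is not euclidean, so not valid.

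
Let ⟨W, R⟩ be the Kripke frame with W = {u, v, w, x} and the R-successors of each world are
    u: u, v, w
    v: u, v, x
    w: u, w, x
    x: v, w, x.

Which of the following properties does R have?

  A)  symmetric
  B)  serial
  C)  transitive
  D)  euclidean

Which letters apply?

A, B

(A) symmetric: every R-edge is matched by its reverse.
(B) serial: every world has an R-successor.
(C) not transitive: u R v and v R x but not u R x.
(D) not euclidean: u R v and u R w but not v R w.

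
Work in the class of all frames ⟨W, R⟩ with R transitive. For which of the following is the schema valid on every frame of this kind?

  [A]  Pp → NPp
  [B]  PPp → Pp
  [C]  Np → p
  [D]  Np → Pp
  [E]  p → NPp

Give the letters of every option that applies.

B

(A) axiom 5: valid iff R is euclidean. Such an R need not be euclidean — not valid.
(B) the dual of axiom 4: valid iff R is transitive. Every such R is transitive — valid.
(C) Np → p is axiom T; it is valid on a frame exactly when R is reflexive. Such an R need not be reflexive, so not valid.
(D) axiom D: valid iff R is serial. Such an R need not be serial — not valid.
(E) p → NPp (axiom B) characterises the symmetric frames. Such an R need not be symmetric — not valid.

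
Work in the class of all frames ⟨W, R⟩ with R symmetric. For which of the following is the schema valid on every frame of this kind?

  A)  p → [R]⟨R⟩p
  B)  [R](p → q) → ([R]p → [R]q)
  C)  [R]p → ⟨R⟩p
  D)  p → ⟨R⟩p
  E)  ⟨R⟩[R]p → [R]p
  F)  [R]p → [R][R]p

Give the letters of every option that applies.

(A) axiom B: valid iff R is symmetric. Every such R is symmetric — valid.
(B) this is just K, valid on every normal frame.
(C) [R]p → ⟨R⟩p (axiom D) characterises the serial frames. Such an R need not be serial — not valid.
(D) p → ⟨R⟩p is the dual of axiom T, which corresponds to reflexivity. Such an R need not be reflexive — not valid.
(E) ⟨R⟩[R]p → [R]p is the dual of axiom 5, which corresponds to the euclidean property. Such an R need not be euclidean — not valid.
(F) [R]p → [R][R]p is axiom 4, which corresponds to transitivity. Such an R need not be transitive — not valid.

A, B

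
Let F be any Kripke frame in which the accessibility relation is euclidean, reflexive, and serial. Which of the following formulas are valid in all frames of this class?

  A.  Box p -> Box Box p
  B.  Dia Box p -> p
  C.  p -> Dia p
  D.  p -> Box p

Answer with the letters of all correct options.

A relation that is euclidean, reflexive, and serial is also symmetric and transitive.
(A) Box p -> Box Box p is axiom 4, which corresponds to transitivity. Every such R is transitive — valid.
(B) Dia Box p -> p (the dual of axiom B) characterises the symmetric frames. Every such R is symmetric — valid.
(C) the dual of axiom T: valid iff R is reflexive. Every such R is reflexive — valid.
(D) p -> Box p (equivalent to ◇p→p) corresponds to R being a subset of the identity. Such an R need not be a subset of the identity, so not valid.

A, B, C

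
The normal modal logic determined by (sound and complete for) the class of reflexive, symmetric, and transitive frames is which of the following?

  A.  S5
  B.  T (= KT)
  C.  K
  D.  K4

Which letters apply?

A

(A) S5 is determined by exactly this class.
(B) T (= KT) is determined by the class of reflexive frames.
(C) K is determined by the class of arbitrary frames.
(D) K4 is determined by the class of transitive frames.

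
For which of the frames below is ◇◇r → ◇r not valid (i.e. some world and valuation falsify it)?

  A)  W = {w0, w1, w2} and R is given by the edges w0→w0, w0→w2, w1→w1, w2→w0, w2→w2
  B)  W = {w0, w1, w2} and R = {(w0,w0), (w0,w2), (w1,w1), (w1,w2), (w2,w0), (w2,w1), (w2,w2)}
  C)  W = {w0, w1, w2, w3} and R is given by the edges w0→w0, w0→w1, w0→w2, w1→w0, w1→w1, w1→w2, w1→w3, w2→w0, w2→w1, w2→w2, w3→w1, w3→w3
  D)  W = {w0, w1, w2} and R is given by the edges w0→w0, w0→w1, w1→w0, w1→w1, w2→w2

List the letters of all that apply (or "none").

B, C

The schema ◇◇r → ◇r is the dual of axiom 4; it is valid on a frame iff R is transitive.
(A) R is transitive (R is closed under composition), so the schema is valid here.
(B) R is not transitive (w0 R w2 and w2 R w1 but not w0 R w1), so the schema fails here.
(C) R is not transitive (w0 R w1 and w1 R w3 but not w0 R w3), so the schema fails here.
(D) R is transitive (R is closed under composition), so the schema is valid here.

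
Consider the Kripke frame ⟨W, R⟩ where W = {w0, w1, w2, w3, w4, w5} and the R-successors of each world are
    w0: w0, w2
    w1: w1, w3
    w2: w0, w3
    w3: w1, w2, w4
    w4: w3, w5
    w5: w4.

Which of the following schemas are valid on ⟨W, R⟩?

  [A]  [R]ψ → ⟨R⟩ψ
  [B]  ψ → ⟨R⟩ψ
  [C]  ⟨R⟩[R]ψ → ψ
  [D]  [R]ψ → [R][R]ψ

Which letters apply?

A, C

R is not reflexive: not w2 R w2.
R is symmetric: every R-edge is matched by its reverse.
R is not transitive: w0 R w2 and w2 R w3 but not w0 R w3.
R is serial: every world has an R-successor.
(A) [R]ψ → ⟨R⟩ψ is axiom D; it is valid on a frame exactly when R is serial. R is serial, so valid.
(B) ψ → ⟨R⟩ψ is the dual of axiom T, which corresponds to reflexivity. R is not reflexive — not valid.
(C) ⟨R⟩[R]ψ → ψ is the dual of axiom B; it is valid on a frame exactly when R is symmetric. R is symmetric, so valid.
(D) [R]ψ → [R][R]ψ is axiom 4, which corresponds to transitivity. R is not transitive — not valid.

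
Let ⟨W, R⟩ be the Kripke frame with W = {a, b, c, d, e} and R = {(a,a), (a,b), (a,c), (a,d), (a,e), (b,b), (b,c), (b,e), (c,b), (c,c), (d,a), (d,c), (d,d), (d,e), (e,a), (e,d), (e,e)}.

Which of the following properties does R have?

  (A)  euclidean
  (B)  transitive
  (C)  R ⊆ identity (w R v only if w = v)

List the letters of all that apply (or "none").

none

(A) not euclidean: a R b and a R a but not b R a.
(B) not transitive: b R e and e R a but not b R a.
(C) not ⊆ identity: a R b with a ≠ b.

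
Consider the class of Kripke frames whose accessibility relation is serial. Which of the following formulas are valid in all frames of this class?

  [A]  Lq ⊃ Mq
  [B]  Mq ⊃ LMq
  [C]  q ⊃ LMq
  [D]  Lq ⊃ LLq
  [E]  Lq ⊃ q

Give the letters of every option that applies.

(A) Lq ⊃ Mq is axiom D, which corresponds to seriality. Every such R is serial — valid.
(B) axiom 5: valid iff R is euclidean. Such an R need not be euclidean — not valid.
(C) q ⊃ LMq is axiom B; it is valid on a frame exactly when R is symmetric. Such an R need not be symmetric, so not valid.
(D) Lq ⊃ LLq is axiom 4; it is valid on a frame exactly when R is transitive. Such an R need not be transitive, so not valid.
(E) Lq ⊃ q is axiom T, which corresponds to reflexivity. Such an R need not be reflexive — not valid.

A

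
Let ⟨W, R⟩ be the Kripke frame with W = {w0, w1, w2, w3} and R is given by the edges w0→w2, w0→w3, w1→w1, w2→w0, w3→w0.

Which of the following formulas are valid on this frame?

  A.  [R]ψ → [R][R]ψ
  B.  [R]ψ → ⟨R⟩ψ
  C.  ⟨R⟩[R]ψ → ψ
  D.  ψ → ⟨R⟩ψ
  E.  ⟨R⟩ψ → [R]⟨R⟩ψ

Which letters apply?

R is not reflexive: not w0 R w0.
R is symmetric: every R-edge is matched by its reverse.
R is not transitive: w0 R w2 and w2 R w0 but not w0 R w0.
R is not euclidean: w0 R w2 and w0 R w3 but not w2 R w3.
R is serial: every world has an R-successor.
(A) [R]ψ → [R][R]ψ is axiom 4; it is valid on a frame exactly when R is transitive. R is not transitive, so not valid.
(B) [R]ψ → ⟨R⟩ψ (axiom D) characterises the serial frames. R is serial — valid.
(C) the dual of axiom B: valid iff R is symmetric. R is symmetric — valid.
(D) ψ → ⟨R⟩ψ (the dual of axiom T) characterises the reflexive frames. R is not reflexive — not valid.
(E) axiom 5: valid iff R is euclidean. R is not euclidean — not valid.

B, C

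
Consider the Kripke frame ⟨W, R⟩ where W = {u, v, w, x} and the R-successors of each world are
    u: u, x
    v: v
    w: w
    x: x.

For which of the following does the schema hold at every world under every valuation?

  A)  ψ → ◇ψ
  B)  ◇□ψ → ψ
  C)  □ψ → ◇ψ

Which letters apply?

A, C

R is reflexive: each world relates to itself.
R is not symmetric: u R x but not x R u.
R is serial: every world has an R-successor.
(A) ψ → ◇ψ (the dual of axiom T) characterises the reflexive frames. R is reflexive — valid.
(B) ◇□ψ → ψ is the dual of axiom B, which corresponds to symmetry. R is not symmetric — not valid.
(C) □ψ → ◇ψ is axiom D, which corresponds to seriality. R is serial — valid.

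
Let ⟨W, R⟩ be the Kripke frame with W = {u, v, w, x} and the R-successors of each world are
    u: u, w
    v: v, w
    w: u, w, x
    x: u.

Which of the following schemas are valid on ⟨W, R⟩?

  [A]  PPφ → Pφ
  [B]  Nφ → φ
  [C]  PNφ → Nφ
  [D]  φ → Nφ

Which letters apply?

none

R is not reflexive: not x R x.
R is not transitive: u R w and w R x but not u R x.
R is not euclidean: v R w and v R v but not w R v.
R is not a subset of the identity: u R w with u ≠ w.
(A) PPφ → Pφ is the dual of axiom 4, which corresponds to transitivity. R is not transitive — not valid.
(B) axiom T: valid iff R is reflexive. R is not reflexive — not valid.
(C) the dual of axiom 5: valid iff R is euclidean. R is not euclidean — not valid.
(D) φ → Nφ is equivalent to ◇p→p; it holds exactly when R ⊆ identity. Here R ⊄ identity — not valid.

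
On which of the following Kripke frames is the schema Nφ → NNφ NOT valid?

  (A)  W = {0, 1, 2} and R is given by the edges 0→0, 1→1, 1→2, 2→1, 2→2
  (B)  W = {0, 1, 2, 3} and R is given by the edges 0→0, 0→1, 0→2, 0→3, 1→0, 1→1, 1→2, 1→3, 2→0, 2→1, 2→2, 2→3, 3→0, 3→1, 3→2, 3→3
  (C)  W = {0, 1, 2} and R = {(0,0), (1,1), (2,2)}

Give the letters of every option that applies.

none

The schema Nφ → NNφ is axiom 4; it is valid on a frame iff R is transitive.
(A) R is transitive (R is closed under composition), so the schema is valid here.
(B) R is transitive (R is closed under composition), so the schema is valid here.
(C) R is transitive (R is closed under composition), so the schema is valid here.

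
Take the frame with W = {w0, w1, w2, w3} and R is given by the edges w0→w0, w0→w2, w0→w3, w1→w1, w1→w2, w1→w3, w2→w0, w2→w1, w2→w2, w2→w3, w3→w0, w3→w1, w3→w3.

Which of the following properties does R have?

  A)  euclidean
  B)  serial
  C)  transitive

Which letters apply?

(A) not euclidean: w0 R w3 and w0 R w2 but not w3 R w2.
(B) serial: every world has an R-successor.
(C) not transitive: w0 R w2 and w2 R w1 but not w0 R w1.

B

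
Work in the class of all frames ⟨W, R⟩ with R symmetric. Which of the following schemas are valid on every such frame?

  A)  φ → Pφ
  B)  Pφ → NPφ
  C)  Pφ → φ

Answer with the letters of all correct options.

(A) φ → Pφ is the dual of axiom T, which corresponds to reflexivity. Such an R need not be reflexive — not valid.
(B) Pφ → NPφ (axiom 5) characterises the euclidean frames. Such an R need not be euclidean — not valid.
(C) Pφ → φ is valid only on frames where every R-edge is a self-loop. Such an R need not be a subset of the identity — not valid.

none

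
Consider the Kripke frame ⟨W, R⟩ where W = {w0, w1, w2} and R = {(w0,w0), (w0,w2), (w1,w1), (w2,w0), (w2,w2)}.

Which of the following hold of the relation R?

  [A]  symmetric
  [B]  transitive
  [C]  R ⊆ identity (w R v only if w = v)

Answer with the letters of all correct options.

A, B

(A) symmetric: every R-edge is matched by its reverse.
(B) transitive: R is closed under composition.
(C) not ⊆ identity: w0 R w2 with w0 ≠ w2.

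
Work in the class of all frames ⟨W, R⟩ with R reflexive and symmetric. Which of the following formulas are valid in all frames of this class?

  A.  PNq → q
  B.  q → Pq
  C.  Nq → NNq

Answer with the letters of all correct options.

Reflexive relations are serial.
(A) PNq → q is the dual of axiom B; it is valid on a frame exactly when R is symmetric. Every such R is symmetric, so valid.
(B) q → Pq is the dual of axiom T; it is valid on a frame exactly when R is reflexive. Every such R is reflexive, so valid.
(C) Nq → NNq (axiom 4) characterises the transitive frames. Such an R need not be transitive — not valid.

A, B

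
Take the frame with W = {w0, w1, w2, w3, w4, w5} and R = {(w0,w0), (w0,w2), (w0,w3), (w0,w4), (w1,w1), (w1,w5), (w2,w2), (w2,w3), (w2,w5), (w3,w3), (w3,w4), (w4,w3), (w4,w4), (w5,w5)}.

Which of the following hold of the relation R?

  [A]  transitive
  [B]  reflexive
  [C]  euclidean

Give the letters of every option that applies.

(A) not transitive: w0 R w2 and w2 R w5 but not w0 R w5.
(B) reflexive: each world relates to itself.
(C) not euclidean: w0 R w2 and w0 R w0 but not w2 R w0.

B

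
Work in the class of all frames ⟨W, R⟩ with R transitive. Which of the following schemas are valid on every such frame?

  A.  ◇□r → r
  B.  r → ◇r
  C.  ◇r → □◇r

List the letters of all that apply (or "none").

(A) ◇□r → r (the dual of axiom B) characterises the symmetric frames. Such an R need not be symmetric — not valid.
(B) r → ◇r is the dual of axiom T, which corresponds to reflexivity. Such an R need not be reflexive — not valid.
(C) ◇r → □◇r is axiom 5, which corresponds to the euclidean property. Such an R need not be euclidean — not valid.

none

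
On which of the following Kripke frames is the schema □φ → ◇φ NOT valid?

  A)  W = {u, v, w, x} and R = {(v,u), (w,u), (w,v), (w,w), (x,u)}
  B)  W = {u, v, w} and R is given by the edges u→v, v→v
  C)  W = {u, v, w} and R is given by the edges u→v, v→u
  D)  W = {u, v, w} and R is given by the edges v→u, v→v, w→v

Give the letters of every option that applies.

The schema □φ → ◇φ is axiom D; it is valid on a frame iff R is serial.
(A) R is not serial (u has no R-successor), so the schema fails here.
(B) R is not serial (w has no R-successor), so the schema fails here.
(C) R is not serial (w has no R-successor), so the schema fails here.
(D) R is not serial (u has no R-successor), so the schema fails here.

A, B, C, D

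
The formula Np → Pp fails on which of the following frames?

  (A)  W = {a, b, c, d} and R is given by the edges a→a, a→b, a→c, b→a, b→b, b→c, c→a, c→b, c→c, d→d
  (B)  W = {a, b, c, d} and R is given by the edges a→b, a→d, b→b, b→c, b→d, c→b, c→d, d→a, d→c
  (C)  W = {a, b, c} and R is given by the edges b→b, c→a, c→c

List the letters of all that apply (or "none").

C

The schema Np → Pp is axiom D; it is valid on a frame iff R is serial.
(A) R is serial (every world has an R-successor), so the schema is valid here.
(B) R is serial (every world has an R-successor), so the schema is valid here.
(C) R is not serial (a has no R-successor), so the schema fails here.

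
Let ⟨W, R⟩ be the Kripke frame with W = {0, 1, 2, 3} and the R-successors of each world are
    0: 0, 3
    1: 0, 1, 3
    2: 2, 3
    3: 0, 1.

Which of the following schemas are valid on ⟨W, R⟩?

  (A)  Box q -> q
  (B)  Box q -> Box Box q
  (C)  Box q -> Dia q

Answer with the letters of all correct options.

R is not reflexive: not 3 R 3.
R is not transitive: 0 R 3 and 3 R 1 but not 0 R 1.
R is serial: every world has an R-successor.
(A) Box q -> q is axiom T, which corresponds to reflexivity. R is not reflexive — not valid.
(B) Box q -> Box Box q is axiom 4; it is valid on a frame exactly when R is transitive. R is not transitive, so not valid.
(C) Box q -> Dia q is axiom D; it is valid on a frame exactly when R is serial. R is serial, so valid.

C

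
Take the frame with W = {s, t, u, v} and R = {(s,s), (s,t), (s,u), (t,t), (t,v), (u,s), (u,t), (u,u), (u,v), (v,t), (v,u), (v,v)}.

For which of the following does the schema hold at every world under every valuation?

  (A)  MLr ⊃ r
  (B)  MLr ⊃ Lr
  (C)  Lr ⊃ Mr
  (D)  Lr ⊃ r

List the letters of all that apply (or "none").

R is reflexive: each world relates to itself.
R is not symmetric: s R t but not t R s.
R is not euclidean: s R t and s R s but not t R s.
R is serial: every world has an R-successor.
(A) MLr ⊃ r (the dual of axiom B) characterises the symmetric frames. R is not symmetric — not valid.
(B) MLr ⊃ Lr is the dual of axiom 5, which corresponds to the euclidean property. R is not euclidean — not valid.
(C) axiom D: valid iff R is serial. R is serial — valid.
(D) axiom T: valid iff R is reflexive. R is reflexive — valid.

C, D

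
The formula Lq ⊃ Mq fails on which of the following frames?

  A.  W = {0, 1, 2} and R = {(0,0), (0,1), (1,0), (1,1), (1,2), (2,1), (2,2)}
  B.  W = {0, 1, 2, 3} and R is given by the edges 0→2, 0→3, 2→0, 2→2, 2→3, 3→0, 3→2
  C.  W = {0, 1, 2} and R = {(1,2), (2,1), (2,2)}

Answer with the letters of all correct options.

The schema Lq ⊃ Mq is axiom D; it is valid on a frame iff R is serial.
(A) R is serial (every world has an R-successor), so the schema is valid here.
(B) R is not serial (1 has no R-successor), so the schema fails here.
(C) R is not serial (0 has no R-successor), so the schema fails here.

B, C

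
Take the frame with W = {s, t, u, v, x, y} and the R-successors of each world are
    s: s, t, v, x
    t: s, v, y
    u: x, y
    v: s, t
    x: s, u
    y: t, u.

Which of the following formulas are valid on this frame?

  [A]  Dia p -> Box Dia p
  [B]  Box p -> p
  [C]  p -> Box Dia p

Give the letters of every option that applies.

R is not reflexive: not t R t.
R is symmetric: every R-edge is matched by its reverse.
R is not euclidean: s R t and s R x but not t R x.
(A) axiom 5: valid iff R is euclidean. R is not euclidean — not valid.
(B) Box p -> p (axiom T) characterises the reflexive frames. R is not reflexive — not valid.
(C) p -> Box Dia p is axiom B; it is valid on a frame exactly when R is symmetric. R is symmetric, so valid.

C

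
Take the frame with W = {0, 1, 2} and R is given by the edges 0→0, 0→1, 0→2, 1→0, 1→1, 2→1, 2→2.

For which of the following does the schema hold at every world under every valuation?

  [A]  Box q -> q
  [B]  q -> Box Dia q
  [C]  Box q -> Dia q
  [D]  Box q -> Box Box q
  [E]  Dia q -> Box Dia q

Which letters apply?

R is reflexive: each world relates to itself.
R is not symmetric: 0 R 2 but not 2 R 0.
R is not transitive: 1 R 0 and 0 R 2 but not 1 R 2.
R is not euclidean: 0 R 1 and 0 R 2 but not 1 R 2.
R is serial: every world has an R-successor.
(A) axiom T: valid iff R is reflexive. R is reflexive — valid.
(B) axiom B: valid iff R is symmetric. R is not symmetric — not valid.
(C) Box q -> Dia q (axiom D) characterises the serial frames. R is serial — valid.
(D) Box q -> Box Box q is axiom 4; it is valid on a frame exactly when R is transitive. R is not transitive, so not valid.
(E) Dia q -> Box Dia q is axiom 5, which corresponds to the euclidean property. R is not euclidean — not valid.

A, C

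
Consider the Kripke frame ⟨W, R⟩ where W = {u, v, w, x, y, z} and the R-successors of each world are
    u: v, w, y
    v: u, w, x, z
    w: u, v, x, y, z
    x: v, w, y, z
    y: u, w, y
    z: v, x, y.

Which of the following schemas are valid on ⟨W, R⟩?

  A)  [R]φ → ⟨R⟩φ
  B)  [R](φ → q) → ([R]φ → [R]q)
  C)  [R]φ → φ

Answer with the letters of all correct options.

R is not reflexive: not u R u.
R is serial: every world has an R-successor.
(A) [R]φ → ⟨R⟩φ (axiom D) characterises the serial frames. R is serial — valid.
(B) this is just K, valid on every normal frame.
(C) [R]φ → φ (axiom T) characterises the reflexive frames. R is not reflexive — not valid.

A, B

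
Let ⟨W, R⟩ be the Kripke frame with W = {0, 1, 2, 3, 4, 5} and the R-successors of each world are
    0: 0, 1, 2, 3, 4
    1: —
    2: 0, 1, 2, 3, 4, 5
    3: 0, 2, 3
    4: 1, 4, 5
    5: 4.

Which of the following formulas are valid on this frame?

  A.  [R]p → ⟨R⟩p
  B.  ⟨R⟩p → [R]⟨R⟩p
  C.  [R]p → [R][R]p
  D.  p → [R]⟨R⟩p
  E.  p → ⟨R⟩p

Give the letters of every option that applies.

R is not reflexive: not 1 R 1.
R is not symmetric: 0 R 1 but not 1 R 0.
R is not transitive: 0 R 2 and 2 R 5 but not 0 R 5.
R is not euclidean: 0 R 1 and 0 R 0 but not 1 R 0.
R is not serial: 1 has no R-successor.
(A) [R]p → ⟨R⟩p is axiom D; it is valid on a frame exactly when R is serial. R is not serial, so not valid.
(B) axiom 5: valid iff R is euclidean. R is not euclidean — not valid.
(C) [R]p → [R][R]p is axiom 4; it is valid on a frame exactly when R is transitive. R is not transitive, so not valid.
(D) axiom B: valid iff R is symmetric. R is not symmetric — not valid.
(E) the dual of axiom T: valid iff R is reflexive. R is not reflexive — not valid.

none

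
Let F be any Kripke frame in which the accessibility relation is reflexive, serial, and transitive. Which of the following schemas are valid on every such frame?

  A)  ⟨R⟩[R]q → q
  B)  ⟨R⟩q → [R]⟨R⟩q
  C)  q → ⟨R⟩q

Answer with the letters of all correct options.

(A) ⟨R⟩[R]q → q (the dual of axiom B) characterises the symmetric frames. Such an R need not be symmetric — not valid.
(B) ⟨R⟩q → [R]⟨R⟩q (axiom 5) characterises the euclidean frames. Such an R need not be euclidean — not valid.
(C) q → ⟨R⟩q (the dual of axiom T) characterises the reflexive frames. Every such R is reflexive — valid.

C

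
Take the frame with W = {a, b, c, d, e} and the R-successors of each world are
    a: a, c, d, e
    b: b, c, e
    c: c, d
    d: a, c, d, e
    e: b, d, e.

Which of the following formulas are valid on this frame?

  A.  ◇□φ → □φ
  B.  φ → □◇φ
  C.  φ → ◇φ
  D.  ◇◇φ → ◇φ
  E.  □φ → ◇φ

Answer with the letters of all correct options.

C, E

R is reflexive: each world relates to itself.
R is not symmetric: a R c but not c R a.
R is not transitive: a R e and e R b but not a R b.
R is not euclidean: a R c and a R a but not c R a.
R is serial: every world has an R-successor.
(A) the dual of axiom 5: valid iff R is euclidean. R is not euclidean — not valid.
(B) φ → □◇φ is axiom B, which corresponds to symmetry. R is not symmetric — not valid.
(C) the dual of axiom T: valid iff R is reflexive. R is reflexive — valid.
(D) ◇◇φ → ◇φ is the dual of axiom 4, which corresponds to transitivity. R is not transitive — not valid.
(E) axiom D: valid iff R is serial. R is serial — valid.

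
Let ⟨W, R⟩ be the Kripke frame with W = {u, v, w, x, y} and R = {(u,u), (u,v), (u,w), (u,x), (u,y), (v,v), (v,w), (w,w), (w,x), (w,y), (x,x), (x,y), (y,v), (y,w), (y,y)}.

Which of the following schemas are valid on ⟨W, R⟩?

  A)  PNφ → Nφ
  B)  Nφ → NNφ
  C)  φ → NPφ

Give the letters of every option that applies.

R is not symmetric: u R v but not v R u.
R is not transitive: v R w and w R x but not v R x.
R is not euclidean: u R v and u R u but not v R u.
(A) PNφ → Nφ is the dual of axiom 5; it is valid on a frame exactly when R is euclidean. R is not euclidean, so not valid.
(B) Nφ → NNφ is axiom 4, which corresponds to transitivity. R is not transitive — not valid.
(C) φ → NPφ is axiom B, which corresponds to symmetry. R is not symmetric — not valid.

none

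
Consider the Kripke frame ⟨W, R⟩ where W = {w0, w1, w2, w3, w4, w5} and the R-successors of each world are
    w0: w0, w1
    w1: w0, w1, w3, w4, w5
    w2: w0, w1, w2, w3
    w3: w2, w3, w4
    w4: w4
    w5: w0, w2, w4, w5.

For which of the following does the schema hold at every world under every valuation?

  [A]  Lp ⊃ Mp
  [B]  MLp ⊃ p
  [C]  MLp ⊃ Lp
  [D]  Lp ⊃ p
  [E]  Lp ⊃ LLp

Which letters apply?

A, D

R is reflexive: each world relates to itself.
R is not symmetric: w1 R w3 but not w3 R w1.
R is not transitive: w0 R w1 and w1 R w3 but not w0 R w3.
R is not euclidean: w1 R w0 and w1 R w3 but not w0 R w3.
R is serial: every world has an R-successor.
(A) Lp ⊃ Mp is axiom D, which corresponds to seriality. R is serial — valid.
(B) MLp ⊃ p is the dual of axiom B, which corresponds to symmetry. R is not symmetric — not valid.
(C) MLp ⊃ Lp (the dual of axiom 5) characterises the euclidean frames. R is not euclidean — not valid.
(D) Lp ⊃ p is axiom T, which corresponds to reflexivity. R is reflexive — valid.
(E) Lp ⊃ LLp (axiom 4) characterises the transitive frames. R is not transitive — not valid.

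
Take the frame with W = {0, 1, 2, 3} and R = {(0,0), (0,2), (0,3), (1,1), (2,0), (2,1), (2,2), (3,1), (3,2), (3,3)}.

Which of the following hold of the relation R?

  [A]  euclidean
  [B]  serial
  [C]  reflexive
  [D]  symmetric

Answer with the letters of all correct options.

B, C

(A) not euclidean: 0 R 2 and 0 R 3 but not 2 R 3.
(B) serial: every world has an R-successor.
(C) reflexive: each world relates to itself.
(D) not symmetric: 0 R 3 but not 3 R 0.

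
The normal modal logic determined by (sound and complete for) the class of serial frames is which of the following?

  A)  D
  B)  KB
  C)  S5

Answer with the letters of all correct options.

(A) D is determined by exactly this class.
(B) KB is determined by the class of symmetric frames.
(C) S5 is determined by the class of reflexive, symmetric, and transitive frames.

A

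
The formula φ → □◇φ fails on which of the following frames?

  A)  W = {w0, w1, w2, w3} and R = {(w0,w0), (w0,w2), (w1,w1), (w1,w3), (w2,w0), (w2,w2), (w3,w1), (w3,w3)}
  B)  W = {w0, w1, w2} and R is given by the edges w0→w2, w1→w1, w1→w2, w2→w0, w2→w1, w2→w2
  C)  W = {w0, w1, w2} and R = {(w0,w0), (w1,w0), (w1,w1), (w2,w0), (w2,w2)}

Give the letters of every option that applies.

C

The schema φ → □◇φ is axiom B; it is valid on a frame iff R is symmetric.
(A) R is symmetric (every R-edge is matched by its reverse), so the schema is valid here.
(B) R is symmetric (every R-edge is matched by its reverse), so the schema is valid here.
(C) R is not symmetric (w1 R w0 but not w0 R w1), so the schema fails here.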